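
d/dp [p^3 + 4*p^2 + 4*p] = 3*p^2 + 8*p + 4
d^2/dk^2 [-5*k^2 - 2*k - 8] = -10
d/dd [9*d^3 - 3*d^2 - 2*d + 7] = 27*d^2 - 6*d - 2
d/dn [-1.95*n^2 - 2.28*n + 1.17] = -3.9*n - 2.28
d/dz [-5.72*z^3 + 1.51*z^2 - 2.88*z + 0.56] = -17.16*z^2 + 3.02*z - 2.88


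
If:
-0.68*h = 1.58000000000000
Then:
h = -2.32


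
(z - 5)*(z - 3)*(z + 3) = z^3 - 5*z^2 - 9*z + 45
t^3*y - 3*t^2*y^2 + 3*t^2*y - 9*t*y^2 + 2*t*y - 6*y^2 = (t + 2)*(t - 3*y)*(t*y + y)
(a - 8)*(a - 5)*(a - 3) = a^3 - 16*a^2 + 79*a - 120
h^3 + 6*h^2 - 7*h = h*(h - 1)*(h + 7)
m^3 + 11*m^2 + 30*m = m*(m + 5)*(m + 6)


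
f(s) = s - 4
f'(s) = 1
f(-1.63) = -5.63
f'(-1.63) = 1.00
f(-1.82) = -5.82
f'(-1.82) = 1.00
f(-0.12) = -4.12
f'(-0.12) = 1.00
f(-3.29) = -7.29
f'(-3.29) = 1.00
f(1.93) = -2.07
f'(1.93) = 1.00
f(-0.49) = -4.49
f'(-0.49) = 1.00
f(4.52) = 0.52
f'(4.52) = 1.00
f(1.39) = -2.61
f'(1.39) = 1.00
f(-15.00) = -19.00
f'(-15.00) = 1.00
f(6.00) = 2.00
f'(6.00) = 1.00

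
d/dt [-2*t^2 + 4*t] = 4 - 4*t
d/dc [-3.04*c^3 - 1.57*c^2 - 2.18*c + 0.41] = -9.12*c^2 - 3.14*c - 2.18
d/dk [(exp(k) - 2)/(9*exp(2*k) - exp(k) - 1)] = (-(exp(k) - 2)*(18*exp(k) - 1) + 9*exp(2*k) - exp(k) - 1)*exp(k)/(-9*exp(2*k) + exp(k) + 1)^2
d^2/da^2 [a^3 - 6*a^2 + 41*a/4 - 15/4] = 6*a - 12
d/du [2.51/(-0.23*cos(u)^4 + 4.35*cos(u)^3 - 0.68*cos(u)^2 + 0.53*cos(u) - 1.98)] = (-2.3092*cos(u)^3 + 32.7555*cos(u)^2 - 3.4136*cos(u) + 1.3303)*sin(u)/(0.23*cos(u)^4 - 4.35*cos(u)^3 + 0.68*cos(u)^2 - 0.53*cos(u) + 1.98)^2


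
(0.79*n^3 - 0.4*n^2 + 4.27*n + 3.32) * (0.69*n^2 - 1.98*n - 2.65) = 0.5451*n^5 - 1.8402*n^4 + 1.6448*n^3 - 5.1038*n^2 - 17.8891*n - 8.798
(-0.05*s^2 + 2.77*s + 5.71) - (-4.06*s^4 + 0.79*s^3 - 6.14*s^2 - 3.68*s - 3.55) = 4.06*s^4 - 0.79*s^3 + 6.09*s^2 + 6.45*s + 9.26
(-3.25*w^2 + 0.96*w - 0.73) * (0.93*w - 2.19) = -3.0225*w^3 + 8.0103*w^2 - 2.7813*w + 1.5987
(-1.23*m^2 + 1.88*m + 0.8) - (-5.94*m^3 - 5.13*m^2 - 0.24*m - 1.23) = 5.94*m^3 + 3.9*m^2 + 2.12*m + 2.03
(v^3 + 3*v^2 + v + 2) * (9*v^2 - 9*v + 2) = 9*v^5 + 18*v^4 - 16*v^3 + 15*v^2 - 16*v + 4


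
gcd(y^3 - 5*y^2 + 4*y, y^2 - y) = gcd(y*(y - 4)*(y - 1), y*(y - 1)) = y^2 - y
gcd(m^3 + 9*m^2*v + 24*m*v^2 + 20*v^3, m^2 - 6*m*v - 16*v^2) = m + 2*v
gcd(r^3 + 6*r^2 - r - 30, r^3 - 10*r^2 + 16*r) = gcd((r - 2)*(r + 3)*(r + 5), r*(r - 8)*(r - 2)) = r - 2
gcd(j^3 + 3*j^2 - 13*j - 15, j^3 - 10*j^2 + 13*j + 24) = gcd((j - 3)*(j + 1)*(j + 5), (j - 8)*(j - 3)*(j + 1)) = j^2 - 2*j - 3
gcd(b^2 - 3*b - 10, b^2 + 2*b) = b + 2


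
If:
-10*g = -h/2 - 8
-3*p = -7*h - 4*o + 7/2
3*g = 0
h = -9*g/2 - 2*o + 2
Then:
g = 0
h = -16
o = 9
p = -53/2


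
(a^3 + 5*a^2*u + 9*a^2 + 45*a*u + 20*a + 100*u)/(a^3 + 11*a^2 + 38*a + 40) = (a + 5*u)/(a + 2)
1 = 1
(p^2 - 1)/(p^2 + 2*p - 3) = (p + 1)/(p + 3)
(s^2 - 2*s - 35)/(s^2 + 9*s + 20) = (s - 7)/(s + 4)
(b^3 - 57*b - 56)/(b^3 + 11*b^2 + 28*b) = (b^2 - 7*b - 8)/(b*(b + 4))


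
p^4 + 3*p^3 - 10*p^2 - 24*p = p*(p - 3)*(p + 2)*(p + 4)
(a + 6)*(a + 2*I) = a^2 + 6*a + 2*I*a + 12*I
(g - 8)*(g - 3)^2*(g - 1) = g^4 - 15*g^3 + 71*g^2 - 129*g + 72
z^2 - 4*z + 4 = (z - 2)^2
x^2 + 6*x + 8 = (x + 2)*(x + 4)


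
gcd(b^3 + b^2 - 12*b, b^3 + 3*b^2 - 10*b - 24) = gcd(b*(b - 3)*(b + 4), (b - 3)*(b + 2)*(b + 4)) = b^2 + b - 12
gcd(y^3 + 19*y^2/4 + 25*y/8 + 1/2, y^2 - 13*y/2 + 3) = 1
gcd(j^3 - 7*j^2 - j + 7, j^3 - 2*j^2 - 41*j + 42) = j^2 - 8*j + 7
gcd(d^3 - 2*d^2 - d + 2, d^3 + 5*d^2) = 1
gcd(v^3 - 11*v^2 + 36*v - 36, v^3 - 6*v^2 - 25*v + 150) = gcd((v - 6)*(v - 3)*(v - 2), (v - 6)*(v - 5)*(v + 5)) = v - 6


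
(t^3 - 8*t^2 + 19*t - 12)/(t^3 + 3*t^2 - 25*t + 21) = (t - 4)/(t + 7)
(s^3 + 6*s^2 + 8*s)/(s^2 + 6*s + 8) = s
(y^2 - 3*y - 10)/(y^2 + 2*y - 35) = (y + 2)/(y + 7)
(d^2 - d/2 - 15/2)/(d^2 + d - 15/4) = 2*(d - 3)/(2*d - 3)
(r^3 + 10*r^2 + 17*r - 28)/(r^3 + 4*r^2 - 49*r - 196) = (r - 1)/(r - 7)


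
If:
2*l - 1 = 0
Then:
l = 1/2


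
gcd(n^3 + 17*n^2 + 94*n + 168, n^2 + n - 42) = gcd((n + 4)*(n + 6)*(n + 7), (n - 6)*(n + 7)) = n + 7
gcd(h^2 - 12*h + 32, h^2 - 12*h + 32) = h^2 - 12*h + 32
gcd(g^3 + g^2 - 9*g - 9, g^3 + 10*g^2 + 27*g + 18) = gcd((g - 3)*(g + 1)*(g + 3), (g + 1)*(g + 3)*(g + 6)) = g^2 + 4*g + 3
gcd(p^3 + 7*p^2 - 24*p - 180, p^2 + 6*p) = p + 6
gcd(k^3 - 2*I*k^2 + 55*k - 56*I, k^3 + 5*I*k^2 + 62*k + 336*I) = k^2 - I*k + 56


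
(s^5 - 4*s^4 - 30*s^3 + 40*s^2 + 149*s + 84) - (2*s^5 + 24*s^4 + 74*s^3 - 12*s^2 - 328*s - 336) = -s^5 - 28*s^4 - 104*s^3 + 52*s^2 + 477*s + 420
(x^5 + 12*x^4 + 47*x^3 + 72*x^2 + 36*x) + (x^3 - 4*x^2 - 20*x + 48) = x^5 + 12*x^4 + 48*x^3 + 68*x^2 + 16*x + 48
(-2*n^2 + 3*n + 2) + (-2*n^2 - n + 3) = -4*n^2 + 2*n + 5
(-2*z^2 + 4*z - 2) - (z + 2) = -2*z^2 + 3*z - 4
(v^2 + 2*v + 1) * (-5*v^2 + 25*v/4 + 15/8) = -5*v^4 - 15*v^3/4 + 75*v^2/8 + 10*v + 15/8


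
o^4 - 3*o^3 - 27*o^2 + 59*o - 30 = (o - 6)*(o - 1)^2*(o + 5)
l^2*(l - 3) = l^3 - 3*l^2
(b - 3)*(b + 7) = b^2 + 4*b - 21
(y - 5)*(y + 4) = y^2 - y - 20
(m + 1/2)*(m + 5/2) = m^2 + 3*m + 5/4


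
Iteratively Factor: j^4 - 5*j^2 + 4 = (j + 2)*(j^3 - 2*j^2 - j + 2) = (j + 1)*(j + 2)*(j^2 - 3*j + 2) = (j - 2)*(j + 1)*(j + 2)*(j - 1)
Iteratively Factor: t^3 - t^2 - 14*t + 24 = (t + 4)*(t^2 - 5*t + 6) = (t - 2)*(t + 4)*(t - 3)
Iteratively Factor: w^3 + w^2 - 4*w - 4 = (w + 1)*(w^2 - 4) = (w - 2)*(w + 1)*(w + 2)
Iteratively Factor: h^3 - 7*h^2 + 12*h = (h - 4)*(h^2 - 3*h) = (h - 4)*(h - 3)*(h)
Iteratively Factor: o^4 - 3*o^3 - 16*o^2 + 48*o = (o)*(o^3 - 3*o^2 - 16*o + 48) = o*(o - 3)*(o^2 - 16) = o*(o - 3)*(o + 4)*(o - 4)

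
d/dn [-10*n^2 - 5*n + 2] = -20*n - 5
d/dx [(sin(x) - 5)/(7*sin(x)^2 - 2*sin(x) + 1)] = (-7*sin(x)^2 + 70*sin(x) - 9)*cos(x)/(7*sin(x)^2 - 2*sin(x) + 1)^2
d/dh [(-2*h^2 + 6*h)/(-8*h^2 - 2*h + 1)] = 2*(26*h^2 - 2*h + 3)/(64*h^4 + 32*h^3 - 12*h^2 - 4*h + 1)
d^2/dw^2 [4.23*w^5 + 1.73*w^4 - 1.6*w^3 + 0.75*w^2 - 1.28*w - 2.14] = 84.6*w^3 + 20.76*w^2 - 9.6*w + 1.5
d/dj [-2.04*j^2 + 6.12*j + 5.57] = 6.12 - 4.08*j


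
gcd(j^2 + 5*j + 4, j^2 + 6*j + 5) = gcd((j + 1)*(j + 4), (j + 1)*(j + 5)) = j + 1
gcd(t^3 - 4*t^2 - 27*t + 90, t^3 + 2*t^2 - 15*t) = t^2 + 2*t - 15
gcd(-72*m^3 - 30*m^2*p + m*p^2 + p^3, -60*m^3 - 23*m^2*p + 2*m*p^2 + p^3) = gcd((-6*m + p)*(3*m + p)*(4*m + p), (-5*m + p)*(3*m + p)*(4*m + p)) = 12*m^2 + 7*m*p + p^2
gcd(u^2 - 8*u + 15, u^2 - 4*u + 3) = u - 3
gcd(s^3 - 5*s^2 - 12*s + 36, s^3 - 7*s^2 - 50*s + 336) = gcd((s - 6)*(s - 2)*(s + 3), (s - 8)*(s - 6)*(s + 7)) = s - 6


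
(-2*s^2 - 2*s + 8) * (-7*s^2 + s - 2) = 14*s^4 + 12*s^3 - 54*s^2 + 12*s - 16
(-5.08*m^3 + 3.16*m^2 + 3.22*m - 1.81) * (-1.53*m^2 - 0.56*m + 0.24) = 7.7724*m^5 - 1.99*m^4 - 7.9154*m^3 + 1.7245*m^2 + 1.7864*m - 0.4344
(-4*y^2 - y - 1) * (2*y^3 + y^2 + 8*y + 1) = -8*y^5 - 6*y^4 - 35*y^3 - 13*y^2 - 9*y - 1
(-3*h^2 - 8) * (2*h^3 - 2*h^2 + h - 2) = -6*h^5 + 6*h^4 - 19*h^3 + 22*h^2 - 8*h + 16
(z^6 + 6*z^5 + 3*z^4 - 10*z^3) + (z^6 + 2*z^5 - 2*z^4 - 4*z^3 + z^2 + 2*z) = 2*z^6 + 8*z^5 + z^4 - 14*z^3 + z^2 + 2*z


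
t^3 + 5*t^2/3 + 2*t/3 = t*(t + 2/3)*(t + 1)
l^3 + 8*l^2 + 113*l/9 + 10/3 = (l + 1/3)*(l + 5/3)*(l + 6)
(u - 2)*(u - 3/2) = u^2 - 7*u/2 + 3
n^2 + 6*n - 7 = (n - 1)*(n + 7)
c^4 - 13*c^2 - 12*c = c*(c - 4)*(c + 1)*(c + 3)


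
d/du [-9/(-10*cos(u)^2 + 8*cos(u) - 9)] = 36*(5*cos(u) - 2)*sin(u)/(10*cos(u)^2 - 8*cos(u) + 9)^2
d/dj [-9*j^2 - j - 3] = -18*j - 1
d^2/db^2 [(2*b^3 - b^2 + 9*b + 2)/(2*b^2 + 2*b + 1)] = 2*(44*b^3 + 42*b^2 - 24*b - 15)/(8*b^6 + 24*b^5 + 36*b^4 + 32*b^3 + 18*b^2 + 6*b + 1)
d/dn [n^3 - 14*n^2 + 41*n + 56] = 3*n^2 - 28*n + 41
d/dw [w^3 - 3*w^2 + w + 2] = 3*w^2 - 6*w + 1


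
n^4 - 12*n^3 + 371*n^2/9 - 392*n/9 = n*(n - 7)*(n - 8/3)*(n - 7/3)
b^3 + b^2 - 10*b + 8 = (b - 2)*(b - 1)*(b + 4)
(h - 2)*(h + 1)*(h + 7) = h^3 + 6*h^2 - 9*h - 14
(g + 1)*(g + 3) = g^2 + 4*g + 3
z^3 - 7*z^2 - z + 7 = (z - 7)*(z - 1)*(z + 1)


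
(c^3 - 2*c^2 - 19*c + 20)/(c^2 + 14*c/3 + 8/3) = 3*(c^2 - 6*c + 5)/(3*c + 2)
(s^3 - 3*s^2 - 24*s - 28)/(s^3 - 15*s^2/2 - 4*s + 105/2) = 2*(s^2 + 4*s + 4)/(2*s^2 - s - 15)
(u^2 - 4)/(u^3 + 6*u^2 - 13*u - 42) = (u - 2)/(u^2 + 4*u - 21)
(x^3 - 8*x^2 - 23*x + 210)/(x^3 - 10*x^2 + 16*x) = (x^3 - 8*x^2 - 23*x + 210)/(x*(x^2 - 10*x + 16))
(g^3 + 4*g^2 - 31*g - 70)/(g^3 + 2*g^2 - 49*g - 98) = (g - 5)/(g - 7)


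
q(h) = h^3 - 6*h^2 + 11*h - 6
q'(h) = 3*h^2 - 12*h + 11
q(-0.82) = -19.61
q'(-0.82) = 22.86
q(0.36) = -2.77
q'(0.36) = 7.07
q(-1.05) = -25.32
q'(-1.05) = 26.91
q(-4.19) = -230.99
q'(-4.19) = 113.95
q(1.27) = 0.34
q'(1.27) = 0.60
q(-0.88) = -21.01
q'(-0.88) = 23.88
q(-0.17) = -8.05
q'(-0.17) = 13.13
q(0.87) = -0.31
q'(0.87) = 2.83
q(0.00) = -6.00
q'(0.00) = 11.00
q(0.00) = -6.00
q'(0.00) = 11.00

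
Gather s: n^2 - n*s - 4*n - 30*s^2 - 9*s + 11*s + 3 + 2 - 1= n^2 - 4*n - 30*s^2 + s*(2 - n) + 4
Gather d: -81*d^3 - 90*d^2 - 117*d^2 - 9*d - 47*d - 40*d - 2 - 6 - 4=-81*d^3 - 207*d^2 - 96*d - 12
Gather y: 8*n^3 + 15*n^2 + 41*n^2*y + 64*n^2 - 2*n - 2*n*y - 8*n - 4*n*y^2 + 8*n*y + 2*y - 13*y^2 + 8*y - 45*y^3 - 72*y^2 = 8*n^3 + 79*n^2 - 10*n - 45*y^3 + y^2*(-4*n - 85) + y*(41*n^2 + 6*n + 10)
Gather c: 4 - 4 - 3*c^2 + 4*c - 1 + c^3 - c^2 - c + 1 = c^3 - 4*c^2 + 3*c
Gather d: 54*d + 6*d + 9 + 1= 60*d + 10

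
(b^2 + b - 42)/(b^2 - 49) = (b - 6)/(b - 7)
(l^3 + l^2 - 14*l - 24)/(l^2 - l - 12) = l + 2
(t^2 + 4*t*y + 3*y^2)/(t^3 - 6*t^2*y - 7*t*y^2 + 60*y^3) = (t + y)/(t^2 - 9*t*y + 20*y^2)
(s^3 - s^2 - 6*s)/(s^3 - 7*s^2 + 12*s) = (s + 2)/(s - 4)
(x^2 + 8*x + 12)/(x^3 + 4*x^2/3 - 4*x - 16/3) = 3*(x + 6)/(3*x^2 - 2*x - 8)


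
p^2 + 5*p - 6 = (p - 1)*(p + 6)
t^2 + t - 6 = (t - 2)*(t + 3)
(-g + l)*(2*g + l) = -2*g^2 + g*l + l^2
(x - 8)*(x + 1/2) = x^2 - 15*x/2 - 4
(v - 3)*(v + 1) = v^2 - 2*v - 3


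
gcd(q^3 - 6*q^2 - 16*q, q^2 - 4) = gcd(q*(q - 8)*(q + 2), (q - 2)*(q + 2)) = q + 2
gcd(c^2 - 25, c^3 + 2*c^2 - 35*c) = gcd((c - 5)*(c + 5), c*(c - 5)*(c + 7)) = c - 5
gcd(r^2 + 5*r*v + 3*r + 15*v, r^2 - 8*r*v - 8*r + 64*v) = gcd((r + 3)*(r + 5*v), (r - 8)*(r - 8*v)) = 1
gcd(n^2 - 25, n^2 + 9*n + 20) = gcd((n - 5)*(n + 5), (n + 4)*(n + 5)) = n + 5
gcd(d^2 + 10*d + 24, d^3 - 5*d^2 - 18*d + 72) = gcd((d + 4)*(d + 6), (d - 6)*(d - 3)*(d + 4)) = d + 4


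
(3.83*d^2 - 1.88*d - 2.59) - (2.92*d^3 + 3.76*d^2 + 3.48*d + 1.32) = -2.92*d^3 + 0.0700000000000003*d^2 - 5.36*d - 3.91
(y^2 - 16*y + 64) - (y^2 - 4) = 68 - 16*y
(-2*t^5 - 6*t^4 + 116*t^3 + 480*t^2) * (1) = -2*t^5 - 6*t^4 + 116*t^3 + 480*t^2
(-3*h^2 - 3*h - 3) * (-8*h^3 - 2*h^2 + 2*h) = 24*h^5 + 30*h^4 + 24*h^3 - 6*h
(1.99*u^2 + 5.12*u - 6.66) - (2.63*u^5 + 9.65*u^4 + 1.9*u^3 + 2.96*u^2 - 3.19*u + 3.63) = -2.63*u^5 - 9.65*u^4 - 1.9*u^3 - 0.97*u^2 + 8.31*u - 10.29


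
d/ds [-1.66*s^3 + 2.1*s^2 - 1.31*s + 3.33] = -4.98*s^2 + 4.2*s - 1.31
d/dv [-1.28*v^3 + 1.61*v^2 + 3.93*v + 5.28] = -3.84*v^2 + 3.22*v + 3.93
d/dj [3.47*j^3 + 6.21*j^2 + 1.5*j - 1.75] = 10.41*j^2 + 12.42*j + 1.5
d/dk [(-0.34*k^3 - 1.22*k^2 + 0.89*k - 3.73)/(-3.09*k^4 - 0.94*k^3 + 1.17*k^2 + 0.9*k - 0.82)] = (-1.0506*k^6 - 7.5396*k^5 + 6.7057*k^4 - 45.0416*k^3 - 11.8215*k^2 + 10.729*k + 2.6272)/(9.5481*k^8 + 5.8092*k^7 - 6.347*k^6 - 7.7616*k^5 + 4.7445*k^4 + 3.6476*k^3 - 1.1088*k^2 - 1.476*k + 0.6724)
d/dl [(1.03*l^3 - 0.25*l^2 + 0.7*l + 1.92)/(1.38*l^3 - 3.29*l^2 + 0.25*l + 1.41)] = (-3.0437*l^4 - 1.417*l^3 - 1.3514*l^2 + 11.9286*l + 0.507)/(1.9044*l^6 - 9.0804*l^5 + 11.5141*l^4 + 2.2466*l^3 - 9.2153*l^2 + 0.705*l + 1.9881)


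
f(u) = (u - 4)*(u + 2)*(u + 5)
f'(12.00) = 486.00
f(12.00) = 1904.00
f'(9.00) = 279.00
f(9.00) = 770.00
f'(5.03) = 88.08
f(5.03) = 72.63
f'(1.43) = -3.29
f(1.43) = -56.68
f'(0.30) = -15.93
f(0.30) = -45.10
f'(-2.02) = -17.88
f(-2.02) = 0.36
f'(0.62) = -13.13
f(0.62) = -49.77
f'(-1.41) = -20.50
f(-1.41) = -11.46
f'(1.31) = -4.99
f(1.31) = -56.18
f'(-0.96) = -21.00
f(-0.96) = -20.84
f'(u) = (u - 4)*(u + 2) + (u - 4)*(u + 5) + (u + 2)*(u + 5)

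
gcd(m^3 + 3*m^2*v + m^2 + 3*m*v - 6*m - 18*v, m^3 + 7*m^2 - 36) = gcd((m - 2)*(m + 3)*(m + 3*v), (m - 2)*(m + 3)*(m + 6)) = m^2 + m - 6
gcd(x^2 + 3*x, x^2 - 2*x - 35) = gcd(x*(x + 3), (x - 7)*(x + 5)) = 1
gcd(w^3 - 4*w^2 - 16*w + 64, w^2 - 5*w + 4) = w - 4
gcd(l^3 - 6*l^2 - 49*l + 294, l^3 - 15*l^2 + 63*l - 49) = l - 7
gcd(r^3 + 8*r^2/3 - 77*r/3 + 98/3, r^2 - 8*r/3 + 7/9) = r - 7/3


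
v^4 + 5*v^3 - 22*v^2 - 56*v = v*(v - 4)*(v + 2)*(v + 7)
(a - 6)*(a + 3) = a^2 - 3*a - 18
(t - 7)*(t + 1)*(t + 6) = t^3 - 43*t - 42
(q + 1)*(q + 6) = q^2 + 7*q + 6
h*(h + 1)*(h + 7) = h^3 + 8*h^2 + 7*h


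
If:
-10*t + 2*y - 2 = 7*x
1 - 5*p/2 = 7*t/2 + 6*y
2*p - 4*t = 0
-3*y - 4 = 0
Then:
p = 36/17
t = 18/17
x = -778/357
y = -4/3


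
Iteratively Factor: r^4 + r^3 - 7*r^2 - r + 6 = (r - 1)*(r^3 + 2*r^2 - 5*r - 6) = (r - 2)*(r - 1)*(r^2 + 4*r + 3) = (r - 2)*(r - 1)*(r + 3)*(r + 1)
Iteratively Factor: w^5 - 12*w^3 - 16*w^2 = (w)*(w^4 - 12*w^2 - 16*w) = w*(w + 2)*(w^3 - 2*w^2 - 8*w) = w*(w + 2)^2*(w^2 - 4*w) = w*(w - 4)*(w + 2)^2*(w)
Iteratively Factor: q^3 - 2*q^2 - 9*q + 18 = (q - 2)*(q^2 - 9) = (q - 2)*(q + 3)*(q - 3)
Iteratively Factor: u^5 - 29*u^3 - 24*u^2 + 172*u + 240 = (u - 3)*(u^4 + 3*u^3 - 20*u^2 - 84*u - 80) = (u - 3)*(u + 2)*(u^3 + u^2 - 22*u - 40) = (u - 5)*(u - 3)*(u + 2)*(u^2 + 6*u + 8) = (u - 5)*(u - 3)*(u + 2)*(u + 4)*(u + 2)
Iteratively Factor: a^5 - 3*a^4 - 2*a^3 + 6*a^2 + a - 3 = (a + 1)*(a^4 - 4*a^3 + 2*a^2 + 4*a - 3) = (a + 1)^2*(a^3 - 5*a^2 + 7*a - 3) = (a - 1)*(a + 1)^2*(a^2 - 4*a + 3) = (a - 3)*(a - 1)*(a + 1)^2*(a - 1)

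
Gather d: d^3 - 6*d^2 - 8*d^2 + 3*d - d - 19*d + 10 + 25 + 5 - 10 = d^3 - 14*d^2 - 17*d + 30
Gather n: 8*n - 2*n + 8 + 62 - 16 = 6*n + 54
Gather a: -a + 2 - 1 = 1 - a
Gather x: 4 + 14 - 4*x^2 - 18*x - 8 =-4*x^2 - 18*x + 10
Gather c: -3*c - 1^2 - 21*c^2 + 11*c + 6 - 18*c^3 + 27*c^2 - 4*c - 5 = -18*c^3 + 6*c^2 + 4*c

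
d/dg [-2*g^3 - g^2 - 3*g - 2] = -6*g^2 - 2*g - 3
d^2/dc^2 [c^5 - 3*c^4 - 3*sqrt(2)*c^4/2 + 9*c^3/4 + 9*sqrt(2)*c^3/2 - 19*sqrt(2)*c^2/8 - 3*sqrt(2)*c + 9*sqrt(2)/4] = 20*c^3 - 36*c^2 - 18*sqrt(2)*c^2 + 27*c/2 + 27*sqrt(2)*c - 19*sqrt(2)/4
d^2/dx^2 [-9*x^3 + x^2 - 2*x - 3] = 2 - 54*x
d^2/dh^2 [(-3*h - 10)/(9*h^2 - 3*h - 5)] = 18*(9*(h + 1)*(-9*h^2 + 3*h + 5) + (3*h + 10)*(6*h - 1)^2)/(-9*h^2 + 3*h + 5)^3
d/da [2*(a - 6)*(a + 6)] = 4*a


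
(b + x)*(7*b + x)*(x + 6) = 7*b^2*x + 42*b^2 + 8*b*x^2 + 48*b*x + x^3 + 6*x^2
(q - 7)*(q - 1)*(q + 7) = q^3 - q^2 - 49*q + 49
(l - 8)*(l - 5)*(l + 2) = l^3 - 11*l^2 + 14*l + 80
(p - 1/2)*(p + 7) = p^2 + 13*p/2 - 7/2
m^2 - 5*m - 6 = (m - 6)*(m + 1)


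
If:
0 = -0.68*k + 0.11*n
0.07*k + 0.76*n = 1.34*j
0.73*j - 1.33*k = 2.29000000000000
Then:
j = 6.43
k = 1.81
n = 11.17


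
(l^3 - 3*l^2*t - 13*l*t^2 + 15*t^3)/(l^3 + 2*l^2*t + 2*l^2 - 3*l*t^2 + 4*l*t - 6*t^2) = (l - 5*t)/(l + 2)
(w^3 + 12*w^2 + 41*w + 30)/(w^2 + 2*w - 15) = (w^2 + 7*w + 6)/(w - 3)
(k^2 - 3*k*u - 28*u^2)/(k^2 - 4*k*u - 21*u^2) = (k + 4*u)/(k + 3*u)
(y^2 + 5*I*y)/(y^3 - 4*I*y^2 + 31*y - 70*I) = y/(y^2 - 9*I*y - 14)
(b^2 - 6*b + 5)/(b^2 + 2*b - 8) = (b^2 - 6*b + 5)/(b^2 + 2*b - 8)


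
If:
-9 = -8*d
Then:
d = 9/8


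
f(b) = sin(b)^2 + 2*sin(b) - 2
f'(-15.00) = -0.53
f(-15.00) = -2.88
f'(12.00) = 0.78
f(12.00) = -2.79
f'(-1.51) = 0.00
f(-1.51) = -3.00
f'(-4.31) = -1.50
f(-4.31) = 0.69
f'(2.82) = -2.50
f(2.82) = -1.27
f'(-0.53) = 0.85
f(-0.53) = -2.76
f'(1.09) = 1.75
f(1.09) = 0.56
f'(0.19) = 2.33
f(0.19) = -1.59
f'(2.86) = -2.46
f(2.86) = -1.37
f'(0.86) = 2.29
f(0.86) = 0.09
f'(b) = 2*sin(b)*cos(b) + 2*cos(b)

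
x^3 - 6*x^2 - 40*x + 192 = (x - 8)*(x - 4)*(x + 6)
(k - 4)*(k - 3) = k^2 - 7*k + 12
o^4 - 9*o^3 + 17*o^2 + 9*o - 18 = (o - 6)*(o - 3)*(o - 1)*(o + 1)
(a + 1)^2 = a^2 + 2*a + 1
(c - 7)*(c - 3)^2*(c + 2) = c^4 - 11*c^3 + 25*c^2 + 39*c - 126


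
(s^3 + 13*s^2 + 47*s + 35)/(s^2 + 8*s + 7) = s + 5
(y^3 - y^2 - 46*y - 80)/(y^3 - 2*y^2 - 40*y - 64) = (y + 5)/(y + 4)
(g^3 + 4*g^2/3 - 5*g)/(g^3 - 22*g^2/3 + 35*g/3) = (3*g^2 + 4*g - 15)/(3*g^2 - 22*g + 35)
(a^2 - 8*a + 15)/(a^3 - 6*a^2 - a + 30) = 1/(a + 2)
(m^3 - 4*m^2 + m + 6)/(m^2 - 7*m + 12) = (m^2 - m - 2)/(m - 4)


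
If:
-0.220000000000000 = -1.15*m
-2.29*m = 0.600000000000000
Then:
No Solution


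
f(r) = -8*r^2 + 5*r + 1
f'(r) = 5 - 16*r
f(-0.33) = -1.52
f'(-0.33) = 10.28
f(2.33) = -30.78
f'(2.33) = -32.28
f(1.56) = -10.67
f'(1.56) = -19.96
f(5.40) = -205.28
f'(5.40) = -81.40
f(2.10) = -23.78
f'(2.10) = -28.60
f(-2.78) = -74.73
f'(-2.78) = 49.48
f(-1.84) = -35.28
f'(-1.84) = 34.44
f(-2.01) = -41.37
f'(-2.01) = 37.16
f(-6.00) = -317.00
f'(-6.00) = 101.00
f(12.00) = -1091.00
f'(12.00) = -187.00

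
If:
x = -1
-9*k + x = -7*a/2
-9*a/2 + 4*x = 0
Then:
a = -8/9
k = -37/81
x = -1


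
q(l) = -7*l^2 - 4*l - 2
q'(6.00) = -88.00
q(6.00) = -278.00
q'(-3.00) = 38.00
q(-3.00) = -53.00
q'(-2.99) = 37.86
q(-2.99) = -52.62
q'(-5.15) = 68.10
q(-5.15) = -167.06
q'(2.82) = -43.48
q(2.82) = -68.95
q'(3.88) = -58.32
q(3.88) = -122.90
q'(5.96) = -87.44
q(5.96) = -274.49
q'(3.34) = -50.76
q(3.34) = -93.45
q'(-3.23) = 41.22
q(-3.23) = -62.11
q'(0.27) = -7.78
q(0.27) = -3.59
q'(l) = -14*l - 4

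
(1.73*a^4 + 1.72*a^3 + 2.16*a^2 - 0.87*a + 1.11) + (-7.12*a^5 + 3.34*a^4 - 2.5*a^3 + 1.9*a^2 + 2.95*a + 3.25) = -7.12*a^5 + 5.07*a^4 - 0.78*a^3 + 4.06*a^2 + 2.08*a + 4.36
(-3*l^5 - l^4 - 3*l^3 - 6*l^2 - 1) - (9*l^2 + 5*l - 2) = -3*l^5 - l^4 - 3*l^3 - 15*l^2 - 5*l + 1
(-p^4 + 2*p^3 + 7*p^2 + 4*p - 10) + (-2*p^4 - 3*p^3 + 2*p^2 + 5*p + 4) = -3*p^4 - p^3 + 9*p^2 + 9*p - 6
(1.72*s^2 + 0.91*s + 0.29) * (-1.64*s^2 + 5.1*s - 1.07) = -2.8208*s^4 + 7.2796*s^3 + 2.325*s^2 + 0.5053*s - 0.3103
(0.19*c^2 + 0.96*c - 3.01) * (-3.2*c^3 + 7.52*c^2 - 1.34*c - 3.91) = -0.608*c^5 - 1.6432*c^4 + 16.5966*c^3 - 24.6645*c^2 + 0.2798*c + 11.7691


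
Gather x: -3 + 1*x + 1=x - 2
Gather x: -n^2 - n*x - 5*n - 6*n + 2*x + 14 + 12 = -n^2 - 11*n + x*(2 - n) + 26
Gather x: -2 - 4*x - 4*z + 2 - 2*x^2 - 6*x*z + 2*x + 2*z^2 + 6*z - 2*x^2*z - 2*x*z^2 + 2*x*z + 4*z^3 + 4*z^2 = x^2*(-2*z - 2) + x*(-2*z^2 - 4*z - 2) + 4*z^3 + 6*z^2 + 2*z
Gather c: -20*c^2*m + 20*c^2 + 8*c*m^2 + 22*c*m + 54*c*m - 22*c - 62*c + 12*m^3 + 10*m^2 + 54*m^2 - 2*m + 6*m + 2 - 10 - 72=c^2*(20 - 20*m) + c*(8*m^2 + 76*m - 84) + 12*m^3 + 64*m^2 + 4*m - 80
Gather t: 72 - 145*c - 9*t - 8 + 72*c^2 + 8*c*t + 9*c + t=72*c^2 - 136*c + t*(8*c - 8) + 64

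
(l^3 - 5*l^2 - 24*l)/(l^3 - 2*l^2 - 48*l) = (l + 3)/(l + 6)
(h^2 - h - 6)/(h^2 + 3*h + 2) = (h - 3)/(h + 1)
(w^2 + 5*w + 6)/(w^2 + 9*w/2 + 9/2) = 2*(w + 2)/(2*w + 3)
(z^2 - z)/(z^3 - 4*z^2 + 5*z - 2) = z/(z^2 - 3*z + 2)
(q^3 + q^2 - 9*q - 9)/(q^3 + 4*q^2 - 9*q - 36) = (q + 1)/(q + 4)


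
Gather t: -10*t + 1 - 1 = -10*t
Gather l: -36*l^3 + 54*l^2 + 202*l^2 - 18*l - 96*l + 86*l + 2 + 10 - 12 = -36*l^3 + 256*l^2 - 28*l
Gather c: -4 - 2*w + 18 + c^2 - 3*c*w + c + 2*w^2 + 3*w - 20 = c^2 + c*(1 - 3*w) + 2*w^2 + w - 6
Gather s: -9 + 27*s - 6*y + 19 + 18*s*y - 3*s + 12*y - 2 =s*(18*y + 24) + 6*y + 8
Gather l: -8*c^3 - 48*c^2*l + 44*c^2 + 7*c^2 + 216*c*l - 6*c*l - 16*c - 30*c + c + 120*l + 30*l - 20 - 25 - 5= -8*c^3 + 51*c^2 - 45*c + l*(-48*c^2 + 210*c + 150) - 50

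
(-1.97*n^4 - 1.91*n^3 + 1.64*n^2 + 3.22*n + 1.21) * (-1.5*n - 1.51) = 2.955*n^5 + 5.8397*n^4 + 0.4241*n^3 - 7.3064*n^2 - 6.6772*n - 1.8271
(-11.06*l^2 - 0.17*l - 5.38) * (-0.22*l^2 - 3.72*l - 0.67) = 2.4332*l^4 + 41.1806*l^3 + 9.2262*l^2 + 20.1275*l + 3.6046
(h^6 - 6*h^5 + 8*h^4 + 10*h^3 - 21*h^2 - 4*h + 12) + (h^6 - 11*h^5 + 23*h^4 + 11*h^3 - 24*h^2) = 2*h^6 - 17*h^5 + 31*h^4 + 21*h^3 - 45*h^2 - 4*h + 12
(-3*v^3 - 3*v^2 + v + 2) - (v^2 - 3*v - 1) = -3*v^3 - 4*v^2 + 4*v + 3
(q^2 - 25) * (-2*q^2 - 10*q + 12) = -2*q^4 - 10*q^3 + 62*q^2 + 250*q - 300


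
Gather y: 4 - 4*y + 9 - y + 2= 15 - 5*y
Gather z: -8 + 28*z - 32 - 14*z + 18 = 14*z - 22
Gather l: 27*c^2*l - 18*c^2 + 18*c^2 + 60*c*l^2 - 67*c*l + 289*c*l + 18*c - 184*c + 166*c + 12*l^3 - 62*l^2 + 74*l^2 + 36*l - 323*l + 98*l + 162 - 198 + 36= 12*l^3 + l^2*(60*c + 12) + l*(27*c^2 + 222*c - 189)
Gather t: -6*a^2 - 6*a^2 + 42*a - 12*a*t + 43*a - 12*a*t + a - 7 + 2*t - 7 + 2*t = -12*a^2 + 86*a + t*(4 - 24*a) - 14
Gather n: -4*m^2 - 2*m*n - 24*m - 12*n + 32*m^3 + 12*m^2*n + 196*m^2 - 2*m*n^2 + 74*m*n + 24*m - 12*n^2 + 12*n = 32*m^3 + 192*m^2 + n^2*(-2*m - 12) + n*(12*m^2 + 72*m)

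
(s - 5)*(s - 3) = s^2 - 8*s + 15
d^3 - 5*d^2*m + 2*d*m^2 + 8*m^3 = (d - 4*m)*(d - 2*m)*(d + m)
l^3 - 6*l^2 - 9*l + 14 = (l - 7)*(l - 1)*(l + 2)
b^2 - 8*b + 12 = (b - 6)*(b - 2)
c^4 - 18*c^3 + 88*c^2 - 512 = (c - 8)^2*(c - 4)*(c + 2)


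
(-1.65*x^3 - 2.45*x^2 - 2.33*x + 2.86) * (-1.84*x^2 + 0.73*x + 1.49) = 3.036*x^5 + 3.3035*x^4 + 0.0402000000000005*x^3 - 10.6138*x^2 - 1.3839*x + 4.2614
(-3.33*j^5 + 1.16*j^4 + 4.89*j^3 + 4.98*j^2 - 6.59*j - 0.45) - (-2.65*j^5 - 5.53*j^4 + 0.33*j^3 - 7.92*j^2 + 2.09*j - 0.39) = -0.68*j^5 + 6.69*j^4 + 4.56*j^3 + 12.9*j^2 - 8.68*j - 0.06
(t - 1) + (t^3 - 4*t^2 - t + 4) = t^3 - 4*t^2 + 3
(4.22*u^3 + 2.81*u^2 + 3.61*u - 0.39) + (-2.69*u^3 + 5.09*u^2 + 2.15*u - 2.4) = 1.53*u^3 + 7.9*u^2 + 5.76*u - 2.79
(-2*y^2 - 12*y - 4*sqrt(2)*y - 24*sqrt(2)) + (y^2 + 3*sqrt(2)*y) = -y^2 - 12*y - sqrt(2)*y - 24*sqrt(2)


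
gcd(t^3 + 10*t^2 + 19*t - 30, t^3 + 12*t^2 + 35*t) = t + 5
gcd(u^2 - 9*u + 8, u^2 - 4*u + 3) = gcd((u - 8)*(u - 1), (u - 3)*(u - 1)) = u - 1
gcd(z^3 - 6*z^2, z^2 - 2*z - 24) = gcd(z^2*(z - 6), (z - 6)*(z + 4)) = z - 6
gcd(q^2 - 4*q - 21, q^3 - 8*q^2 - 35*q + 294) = q - 7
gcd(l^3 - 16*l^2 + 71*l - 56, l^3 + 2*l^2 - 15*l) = 1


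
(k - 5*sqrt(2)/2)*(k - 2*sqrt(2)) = k^2 - 9*sqrt(2)*k/2 + 10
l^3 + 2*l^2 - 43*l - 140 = (l - 7)*(l + 4)*(l + 5)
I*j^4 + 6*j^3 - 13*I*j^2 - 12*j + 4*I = (j - 2*I)^2*(j - I)*(I*j + 1)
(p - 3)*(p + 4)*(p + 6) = p^3 + 7*p^2 - 6*p - 72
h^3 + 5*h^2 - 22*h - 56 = (h - 4)*(h + 2)*(h + 7)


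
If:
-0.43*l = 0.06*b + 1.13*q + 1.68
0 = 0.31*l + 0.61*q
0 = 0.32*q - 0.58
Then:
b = -36.58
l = -3.57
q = 1.81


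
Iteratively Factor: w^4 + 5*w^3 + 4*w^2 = (w + 1)*(w^3 + 4*w^2) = w*(w + 1)*(w^2 + 4*w) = w*(w + 1)*(w + 4)*(w)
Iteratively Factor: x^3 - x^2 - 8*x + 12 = (x + 3)*(x^2 - 4*x + 4) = (x - 2)*(x + 3)*(x - 2)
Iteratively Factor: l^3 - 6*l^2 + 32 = (l - 4)*(l^2 - 2*l - 8) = (l - 4)*(l + 2)*(l - 4)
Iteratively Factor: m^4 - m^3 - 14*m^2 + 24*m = (m - 3)*(m^3 + 2*m^2 - 8*m) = m*(m - 3)*(m^2 + 2*m - 8) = m*(m - 3)*(m + 4)*(m - 2)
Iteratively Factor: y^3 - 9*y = (y)*(y^2 - 9) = y*(y - 3)*(y + 3)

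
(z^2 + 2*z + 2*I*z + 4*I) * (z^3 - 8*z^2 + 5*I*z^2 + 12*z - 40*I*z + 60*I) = z^5 - 6*z^4 + 7*I*z^4 - 14*z^3 - 42*I*z^3 + 84*z^2 - 28*I*z^2 + 40*z + 168*I*z - 240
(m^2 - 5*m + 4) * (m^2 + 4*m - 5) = m^4 - m^3 - 21*m^2 + 41*m - 20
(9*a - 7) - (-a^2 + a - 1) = a^2 + 8*a - 6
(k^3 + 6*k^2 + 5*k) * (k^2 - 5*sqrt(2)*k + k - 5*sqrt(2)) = k^5 - 5*sqrt(2)*k^4 + 7*k^4 - 35*sqrt(2)*k^3 + 11*k^3 - 55*sqrt(2)*k^2 + 5*k^2 - 25*sqrt(2)*k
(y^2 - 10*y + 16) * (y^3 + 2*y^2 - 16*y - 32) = y^5 - 8*y^4 - 20*y^3 + 160*y^2 + 64*y - 512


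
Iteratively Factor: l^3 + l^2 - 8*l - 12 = (l - 3)*(l^2 + 4*l + 4) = (l - 3)*(l + 2)*(l + 2)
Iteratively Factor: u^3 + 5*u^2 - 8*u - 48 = (u - 3)*(u^2 + 8*u + 16) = (u - 3)*(u + 4)*(u + 4)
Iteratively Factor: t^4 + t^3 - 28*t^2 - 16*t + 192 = (t + 4)*(t^3 - 3*t^2 - 16*t + 48) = (t - 3)*(t + 4)*(t^2 - 16) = (t - 4)*(t - 3)*(t + 4)*(t + 4)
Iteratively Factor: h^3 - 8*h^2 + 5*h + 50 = (h - 5)*(h^2 - 3*h - 10) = (h - 5)*(h + 2)*(h - 5)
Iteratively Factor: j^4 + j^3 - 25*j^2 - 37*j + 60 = (j + 4)*(j^3 - 3*j^2 - 13*j + 15) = (j + 3)*(j + 4)*(j^2 - 6*j + 5) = (j - 1)*(j + 3)*(j + 4)*(j - 5)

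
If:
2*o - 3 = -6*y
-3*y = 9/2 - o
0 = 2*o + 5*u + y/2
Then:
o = 3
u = -23/20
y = -1/2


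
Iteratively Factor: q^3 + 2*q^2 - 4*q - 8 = (q + 2)*(q^2 - 4) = (q - 2)*(q + 2)*(q + 2)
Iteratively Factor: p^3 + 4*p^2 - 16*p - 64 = (p - 4)*(p^2 + 8*p + 16) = (p - 4)*(p + 4)*(p + 4)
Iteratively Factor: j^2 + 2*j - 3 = (j - 1)*(j + 3)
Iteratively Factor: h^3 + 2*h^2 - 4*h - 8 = (h + 2)*(h^2 - 4) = (h - 2)*(h + 2)*(h + 2)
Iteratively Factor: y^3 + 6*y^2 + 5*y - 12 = (y + 3)*(y^2 + 3*y - 4) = (y + 3)*(y + 4)*(y - 1)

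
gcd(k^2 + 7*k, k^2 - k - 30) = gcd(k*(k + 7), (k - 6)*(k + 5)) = 1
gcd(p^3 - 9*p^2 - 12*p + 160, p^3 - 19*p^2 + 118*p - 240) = p^2 - 13*p + 40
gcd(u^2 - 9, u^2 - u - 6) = u - 3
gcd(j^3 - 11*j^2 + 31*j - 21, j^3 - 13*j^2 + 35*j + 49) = j - 7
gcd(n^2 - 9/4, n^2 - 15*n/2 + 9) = n - 3/2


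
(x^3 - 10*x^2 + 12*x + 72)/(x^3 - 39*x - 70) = (x^2 - 12*x + 36)/(x^2 - 2*x - 35)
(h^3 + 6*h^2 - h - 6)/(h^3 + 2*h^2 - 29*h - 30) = (h - 1)/(h - 5)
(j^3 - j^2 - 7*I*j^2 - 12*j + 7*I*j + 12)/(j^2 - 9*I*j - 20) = (j^2 - j*(1 + 3*I) + 3*I)/(j - 5*I)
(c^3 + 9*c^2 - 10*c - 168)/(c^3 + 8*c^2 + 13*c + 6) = (c^2 + 3*c - 28)/(c^2 + 2*c + 1)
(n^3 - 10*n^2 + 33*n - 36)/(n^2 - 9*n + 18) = (n^2 - 7*n + 12)/(n - 6)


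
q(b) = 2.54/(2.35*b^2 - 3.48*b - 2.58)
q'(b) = 2.54*(3.48 - 4.7*b)/(2.35*b^2 - 3.48*b - 2.58)^2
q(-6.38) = 0.02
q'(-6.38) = 0.01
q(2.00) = -18.14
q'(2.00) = -767.18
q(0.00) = -0.98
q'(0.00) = 1.33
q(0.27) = -0.76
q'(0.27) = 0.50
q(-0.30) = -1.92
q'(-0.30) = 7.08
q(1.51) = -1.03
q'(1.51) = -1.50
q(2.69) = 0.50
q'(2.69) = -0.91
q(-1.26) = 0.46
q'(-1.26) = 0.78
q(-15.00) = 0.00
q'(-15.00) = 0.00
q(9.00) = 0.02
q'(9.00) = -0.00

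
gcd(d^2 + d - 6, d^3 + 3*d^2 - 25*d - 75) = d + 3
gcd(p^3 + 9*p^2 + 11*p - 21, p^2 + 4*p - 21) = p + 7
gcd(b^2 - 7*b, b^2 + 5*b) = b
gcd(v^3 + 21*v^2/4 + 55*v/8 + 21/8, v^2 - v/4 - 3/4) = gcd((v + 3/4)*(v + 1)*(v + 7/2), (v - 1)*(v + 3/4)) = v + 3/4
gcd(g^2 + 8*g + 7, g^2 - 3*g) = 1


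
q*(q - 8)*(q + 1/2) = q^3 - 15*q^2/2 - 4*q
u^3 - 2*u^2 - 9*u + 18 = (u - 3)*(u - 2)*(u + 3)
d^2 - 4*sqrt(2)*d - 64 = (d - 8*sqrt(2))*(d + 4*sqrt(2))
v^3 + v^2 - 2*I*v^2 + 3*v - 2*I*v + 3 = (v + 1)*(v - 3*I)*(v + I)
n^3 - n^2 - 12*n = n*(n - 4)*(n + 3)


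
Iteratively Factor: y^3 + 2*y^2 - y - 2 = (y + 1)*(y^2 + y - 2) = (y - 1)*(y + 1)*(y + 2)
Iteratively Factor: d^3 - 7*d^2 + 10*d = (d)*(d^2 - 7*d + 10) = d*(d - 2)*(d - 5)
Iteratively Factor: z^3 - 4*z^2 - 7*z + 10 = (z - 5)*(z^2 + z - 2) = (z - 5)*(z + 2)*(z - 1)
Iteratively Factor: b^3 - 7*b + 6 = (b - 1)*(b^2 + b - 6) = (b - 2)*(b - 1)*(b + 3)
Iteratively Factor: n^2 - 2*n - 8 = (n - 4)*(n + 2)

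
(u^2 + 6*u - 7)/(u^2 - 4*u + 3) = (u + 7)/(u - 3)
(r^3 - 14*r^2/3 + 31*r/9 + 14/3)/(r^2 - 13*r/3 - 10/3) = (r^2 - 16*r/3 + 7)/(r - 5)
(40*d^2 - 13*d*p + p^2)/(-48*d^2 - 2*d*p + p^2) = (-5*d + p)/(6*d + p)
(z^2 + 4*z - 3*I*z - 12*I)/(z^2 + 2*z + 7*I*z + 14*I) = (z^2 + z*(4 - 3*I) - 12*I)/(z^2 + z*(2 + 7*I) + 14*I)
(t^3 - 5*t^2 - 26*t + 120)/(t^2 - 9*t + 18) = (t^2 + t - 20)/(t - 3)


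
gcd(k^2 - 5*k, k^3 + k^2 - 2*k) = k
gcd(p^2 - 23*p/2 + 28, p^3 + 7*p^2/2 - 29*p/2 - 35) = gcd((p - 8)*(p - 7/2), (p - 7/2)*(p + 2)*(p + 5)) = p - 7/2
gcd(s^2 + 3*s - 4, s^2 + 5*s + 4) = s + 4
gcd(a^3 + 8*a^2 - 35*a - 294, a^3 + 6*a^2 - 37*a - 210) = a^2 + a - 42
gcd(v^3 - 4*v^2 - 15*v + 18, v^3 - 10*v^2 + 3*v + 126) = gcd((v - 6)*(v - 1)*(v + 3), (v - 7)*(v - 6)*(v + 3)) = v^2 - 3*v - 18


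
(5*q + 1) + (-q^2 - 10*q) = -q^2 - 5*q + 1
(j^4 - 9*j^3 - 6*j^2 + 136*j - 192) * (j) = j^5 - 9*j^4 - 6*j^3 + 136*j^2 - 192*j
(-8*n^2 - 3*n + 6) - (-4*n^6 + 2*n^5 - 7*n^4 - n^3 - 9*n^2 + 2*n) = 4*n^6 - 2*n^5 + 7*n^4 + n^3 + n^2 - 5*n + 6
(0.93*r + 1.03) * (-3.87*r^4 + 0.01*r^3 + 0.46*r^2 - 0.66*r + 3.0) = -3.5991*r^5 - 3.9768*r^4 + 0.4381*r^3 - 0.14*r^2 + 2.1102*r + 3.09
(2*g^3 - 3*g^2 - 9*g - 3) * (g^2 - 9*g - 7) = 2*g^5 - 21*g^4 + 4*g^3 + 99*g^2 + 90*g + 21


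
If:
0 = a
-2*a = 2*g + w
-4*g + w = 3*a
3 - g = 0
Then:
No Solution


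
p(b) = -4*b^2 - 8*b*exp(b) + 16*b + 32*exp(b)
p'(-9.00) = 88.01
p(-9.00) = -467.99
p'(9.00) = -389004.03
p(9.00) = -324303.36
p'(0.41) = 43.94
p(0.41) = 49.16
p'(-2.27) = 38.52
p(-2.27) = -51.75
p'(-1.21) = 35.72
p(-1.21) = -12.79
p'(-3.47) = 45.37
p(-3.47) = -101.82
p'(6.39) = -16194.75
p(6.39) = -11453.87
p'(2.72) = 28.24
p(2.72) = 169.37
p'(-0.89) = 35.90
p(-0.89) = -1.34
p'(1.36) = 56.24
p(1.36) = 96.65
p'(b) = -8*b*exp(b) - 8*b + 24*exp(b) + 16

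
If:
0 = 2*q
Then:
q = 0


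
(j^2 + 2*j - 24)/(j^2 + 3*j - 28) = (j + 6)/(j + 7)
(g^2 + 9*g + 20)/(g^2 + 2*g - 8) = (g + 5)/(g - 2)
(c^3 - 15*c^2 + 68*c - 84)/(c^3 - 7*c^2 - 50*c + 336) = (c^2 - 9*c + 14)/(c^2 - c - 56)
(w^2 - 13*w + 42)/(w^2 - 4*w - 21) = (w - 6)/(w + 3)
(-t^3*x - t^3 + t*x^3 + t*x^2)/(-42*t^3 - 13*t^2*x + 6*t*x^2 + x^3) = t*(t^2*x + t^2 - x^3 - x^2)/(42*t^3 + 13*t^2*x - 6*t*x^2 - x^3)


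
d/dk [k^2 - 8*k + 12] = 2*k - 8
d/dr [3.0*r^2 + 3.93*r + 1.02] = 6.0*r + 3.93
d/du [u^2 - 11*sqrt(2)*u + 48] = 2*u - 11*sqrt(2)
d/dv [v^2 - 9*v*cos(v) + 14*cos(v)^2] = 9*v*sin(v) + 2*v - 14*sin(2*v) - 9*cos(v)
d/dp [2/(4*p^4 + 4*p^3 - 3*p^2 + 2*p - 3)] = 4*(-8*p^3 - 6*p^2 + 3*p - 1)/(4*p^4 + 4*p^3 - 3*p^2 + 2*p - 3)^2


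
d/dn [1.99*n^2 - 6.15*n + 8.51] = 3.98*n - 6.15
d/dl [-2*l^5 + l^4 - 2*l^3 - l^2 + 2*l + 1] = -10*l^4 + 4*l^3 - 6*l^2 - 2*l + 2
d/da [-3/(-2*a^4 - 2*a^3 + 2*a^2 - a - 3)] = 3*(-8*a^3 - 6*a^2 + 4*a - 1)/(2*a^4 + 2*a^3 - 2*a^2 + a + 3)^2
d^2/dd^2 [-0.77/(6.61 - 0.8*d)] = 0.9856/(0.8*d - 6.61)^3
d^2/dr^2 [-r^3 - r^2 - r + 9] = -6*r - 2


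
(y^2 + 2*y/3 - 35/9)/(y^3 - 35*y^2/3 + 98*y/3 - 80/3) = (y + 7/3)/(y^2 - 10*y + 16)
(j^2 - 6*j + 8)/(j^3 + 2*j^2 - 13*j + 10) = (j - 4)/(j^2 + 4*j - 5)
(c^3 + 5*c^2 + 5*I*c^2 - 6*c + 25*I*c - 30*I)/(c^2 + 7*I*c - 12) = (c^3 + 5*c^2*(1 + I) + c*(-6 + 25*I) - 30*I)/(c^2 + 7*I*c - 12)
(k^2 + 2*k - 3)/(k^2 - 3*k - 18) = (k - 1)/(k - 6)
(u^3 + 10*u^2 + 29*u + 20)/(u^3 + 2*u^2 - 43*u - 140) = (u + 1)/(u - 7)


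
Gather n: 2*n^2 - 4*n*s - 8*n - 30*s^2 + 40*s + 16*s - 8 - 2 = 2*n^2 + n*(-4*s - 8) - 30*s^2 + 56*s - 10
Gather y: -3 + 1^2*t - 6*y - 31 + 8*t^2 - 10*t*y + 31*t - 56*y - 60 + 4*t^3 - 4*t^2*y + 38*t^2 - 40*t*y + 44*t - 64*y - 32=4*t^3 + 46*t^2 + 76*t + y*(-4*t^2 - 50*t - 126) - 126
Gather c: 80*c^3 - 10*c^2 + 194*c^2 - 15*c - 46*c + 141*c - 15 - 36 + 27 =80*c^3 + 184*c^2 + 80*c - 24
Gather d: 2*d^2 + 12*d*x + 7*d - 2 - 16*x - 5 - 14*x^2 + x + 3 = 2*d^2 + d*(12*x + 7) - 14*x^2 - 15*x - 4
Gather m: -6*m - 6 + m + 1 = -5*m - 5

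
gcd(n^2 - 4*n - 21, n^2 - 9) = n + 3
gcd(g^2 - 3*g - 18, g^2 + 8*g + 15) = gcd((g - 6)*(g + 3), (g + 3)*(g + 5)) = g + 3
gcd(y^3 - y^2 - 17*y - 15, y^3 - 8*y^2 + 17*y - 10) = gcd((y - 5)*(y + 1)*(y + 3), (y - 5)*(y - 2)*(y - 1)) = y - 5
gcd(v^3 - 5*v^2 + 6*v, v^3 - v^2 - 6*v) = v^2 - 3*v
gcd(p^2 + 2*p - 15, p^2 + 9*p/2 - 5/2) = p + 5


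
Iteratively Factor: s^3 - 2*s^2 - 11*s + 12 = (s - 1)*(s^2 - s - 12) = (s - 4)*(s - 1)*(s + 3)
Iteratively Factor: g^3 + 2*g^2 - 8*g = (g)*(g^2 + 2*g - 8) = g*(g - 2)*(g + 4)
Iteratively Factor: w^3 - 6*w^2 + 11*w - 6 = (w - 2)*(w^2 - 4*w + 3) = (w - 2)*(w - 1)*(w - 3)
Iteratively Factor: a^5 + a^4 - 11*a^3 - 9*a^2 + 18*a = (a + 2)*(a^4 - a^3 - 9*a^2 + 9*a) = (a - 3)*(a + 2)*(a^3 + 2*a^2 - 3*a) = (a - 3)*(a + 2)*(a + 3)*(a^2 - a) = (a - 3)*(a - 1)*(a + 2)*(a + 3)*(a)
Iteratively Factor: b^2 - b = (b - 1)*(b)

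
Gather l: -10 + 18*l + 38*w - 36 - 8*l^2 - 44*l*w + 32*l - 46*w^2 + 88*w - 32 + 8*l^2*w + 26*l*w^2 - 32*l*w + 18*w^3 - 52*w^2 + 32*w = l^2*(8*w - 8) + l*(26*w^2 - 76*w + 50) + 18*w^3 - 98*w^2 + 158*w - 78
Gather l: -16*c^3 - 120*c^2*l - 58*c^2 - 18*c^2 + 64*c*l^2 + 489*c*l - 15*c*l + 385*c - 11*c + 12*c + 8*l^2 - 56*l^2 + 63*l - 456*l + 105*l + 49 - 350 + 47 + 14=-16*c^3 - 76*c^2 + 386*c + l^2*(64*c - 48) + l*(-120*c^2 + 474*c - 288) - 240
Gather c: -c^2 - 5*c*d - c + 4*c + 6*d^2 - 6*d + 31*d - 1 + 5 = -c^2 + c*(3 - 5*d) + 6*d^2 + 25*d + 4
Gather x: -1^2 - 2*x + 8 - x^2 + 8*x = -x^2 + 6*x + 7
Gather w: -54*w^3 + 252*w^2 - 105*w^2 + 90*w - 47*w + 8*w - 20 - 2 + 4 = -54*w^3 + 147*w^2 + 51*w - 18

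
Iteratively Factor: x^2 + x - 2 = (x - 1)*(x + 2)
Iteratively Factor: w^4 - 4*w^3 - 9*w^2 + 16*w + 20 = (w + 2)*(w^3 - 6*w^2 + 3*w + 10) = (w - 2)*(w + 2)*(w^2 - 4*w - 5) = (w - 2)*(w + 1)*(w + 2)*(w - 5)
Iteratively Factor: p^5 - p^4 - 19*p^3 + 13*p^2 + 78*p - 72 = (p + 3)*(p^4 - 4*p^3 - 7*p^2 + 34*p - 24) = (p + 3)^2*(p^3 - 7*p^2 + 14*p - 8) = (p - 2)*(p + 3)^2*(p^2 - 5*p + 4) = (p - 2)*(p - 1)*(p + 3)^2*(p - 4)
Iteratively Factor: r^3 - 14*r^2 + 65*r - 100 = (r - 4)*(r^2 - 10*r + 25) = (r - 5)*(r - 4)*(r - 5)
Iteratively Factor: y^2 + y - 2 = (y - 1)*(y + 2)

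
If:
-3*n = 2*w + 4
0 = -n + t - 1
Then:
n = -2*w/3 - 4/3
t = -2*w/3 - 1/3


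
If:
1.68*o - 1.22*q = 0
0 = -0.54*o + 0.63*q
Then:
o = 0.00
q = 0.00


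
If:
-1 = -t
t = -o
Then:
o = -1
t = 1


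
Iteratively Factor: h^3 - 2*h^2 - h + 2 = (h + 1)*(h^2 - 3*h + 2) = (h - 2)*(h + 1)*(h - 1)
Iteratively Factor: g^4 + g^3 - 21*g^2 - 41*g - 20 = (g + 4)*(g^3 - 3*g^2 - 9*g - 5) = (g + 1)*(g + 4)*(g^2 - 4*g - 5) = (g - 5)*(g + 1)*(g + 4)*(g + 1)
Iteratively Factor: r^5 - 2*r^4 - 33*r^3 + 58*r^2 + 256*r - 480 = (r + 4)*(r^4 - 6*r^3 - 9*r^2 + 94*r - 120) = (r + 4)^2*(r^3 - 10*r^2 + 31*r - 30) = (r - 2)*(r + 4)^2*(r^2 - 8*r + 15) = (r - 5)*(r - 2)*(r + 4)^2*(r - 3)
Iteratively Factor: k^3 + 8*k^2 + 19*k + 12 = (k + 3)*(k^2 + 5*k + 4) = (k + 1)*(k + 3)*(k + 4)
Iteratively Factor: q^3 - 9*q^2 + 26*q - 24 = (q - 3)*(q^2 - 6*q + 8) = (q - 3)*(q - 2)*(q - 4)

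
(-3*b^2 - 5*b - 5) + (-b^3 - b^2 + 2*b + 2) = -b^3 - 4*b^2 - 3*b - 3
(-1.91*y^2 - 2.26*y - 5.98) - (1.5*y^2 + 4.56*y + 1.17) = -3.41*y^2 - 6.82*y - 7.15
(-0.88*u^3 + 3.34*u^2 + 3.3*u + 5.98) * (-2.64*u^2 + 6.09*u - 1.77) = 2.3232*u^5 - 14.1768*u^4 + 13.1862*u^3 - 1.602*u^2 + 30.5772*u - 10.5846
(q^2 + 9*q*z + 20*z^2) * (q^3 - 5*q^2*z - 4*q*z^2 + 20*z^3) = q^5 + 4*q^4*z - 29*q^3*z^2 - 116*q^2*z^3 + 100*q*z^4 + 400*z^5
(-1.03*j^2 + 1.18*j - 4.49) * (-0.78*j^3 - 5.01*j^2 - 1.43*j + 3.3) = 0.8034*j^5 + 4.2399*j^4 - 0.936699999999999*j^3 + 17.4085*j^2 + 10.3147*j - 14.817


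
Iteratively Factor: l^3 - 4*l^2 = (l)*(l^2 - 4*l) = l^2*(l - 4)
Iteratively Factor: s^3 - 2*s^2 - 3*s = (s + 1)*(s^2 - 3*s) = (s - 3)*(s + 1)*(s)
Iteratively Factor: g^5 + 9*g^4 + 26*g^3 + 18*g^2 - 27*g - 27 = (g + 3)*(g^4 + 6*g^3 + 8*g^2 - 6*g - 9) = (g + 1)*(g + 3)*(g^3 + 5*g^2 + 3*g - 9) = (g + 1)*(g + 3)^2*(g^2 + 2*g - 3) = (g - 1)*(g + 1)*(g + 3)^2*(g + 3)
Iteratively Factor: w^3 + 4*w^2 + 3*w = (w + 1)*(w^2 + 3*w) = w*(w + 1)*(w + 3)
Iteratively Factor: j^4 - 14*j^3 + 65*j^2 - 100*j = (j - 5)*(j^3 - 9*j^2 + 20*j) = (j - 5)*(j - 4)*(j^2 - 5*j) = (j - 5)^2*(j - 4)*(j)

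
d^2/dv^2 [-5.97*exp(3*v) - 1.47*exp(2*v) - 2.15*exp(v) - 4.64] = (-53.73*exp(2*v) - 5.88*exp(v) - 2.15)*exp(v)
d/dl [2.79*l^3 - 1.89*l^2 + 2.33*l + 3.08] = 8.37*l^2 - 3.78*l + 2.33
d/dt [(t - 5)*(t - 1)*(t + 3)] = 3*t^2 - 6*t - 13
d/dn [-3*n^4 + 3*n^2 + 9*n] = -12*n^3 + 6*n + 9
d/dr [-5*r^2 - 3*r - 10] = -10*r - 3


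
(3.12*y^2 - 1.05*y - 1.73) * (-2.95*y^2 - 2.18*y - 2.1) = -9.204*y^4 - 3.7041*y^3 + 0.8405*y^2 + 5.9764*y + 3.633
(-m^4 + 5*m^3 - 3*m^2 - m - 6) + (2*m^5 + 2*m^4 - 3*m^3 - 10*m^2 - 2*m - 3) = 2*m^5 + m^4 + 2*m^3 - 13*m^2 - 3*m - 9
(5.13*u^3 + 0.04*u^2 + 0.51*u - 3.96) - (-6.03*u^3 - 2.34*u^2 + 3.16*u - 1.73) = 11.16*u^3 + 2.38*u^2 - 2.65*u - 2.23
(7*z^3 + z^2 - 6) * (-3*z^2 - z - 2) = -21*z^5 - 10*z^4 - 15*z^3 + 16*z^2 + 6*z + 12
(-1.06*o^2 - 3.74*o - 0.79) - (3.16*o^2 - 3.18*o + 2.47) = -4.22*o^2 - 0.56*o - 3.26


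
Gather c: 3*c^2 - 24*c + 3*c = 3*c^2 - 21*c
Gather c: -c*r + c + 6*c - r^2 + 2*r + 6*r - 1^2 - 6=c*(7 - r) - r^2 + 8*r - 7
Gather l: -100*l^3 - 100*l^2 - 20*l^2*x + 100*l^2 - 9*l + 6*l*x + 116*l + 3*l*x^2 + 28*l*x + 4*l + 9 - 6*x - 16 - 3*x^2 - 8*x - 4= -100*l^3 - 20*l^2*x + l*(3*x^2 + 34*x + 111) - 3*x^2 - 14*x - 11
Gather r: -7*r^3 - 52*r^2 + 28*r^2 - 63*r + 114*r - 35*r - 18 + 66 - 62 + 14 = -7*r^3 - 24*r^2 + 16*r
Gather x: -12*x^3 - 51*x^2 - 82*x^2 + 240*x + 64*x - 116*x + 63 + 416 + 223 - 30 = -12*x^3 - 133*x^2 + 188*x + 672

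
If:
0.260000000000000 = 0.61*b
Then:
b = 0.43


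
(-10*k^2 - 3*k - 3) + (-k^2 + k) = -11*k^2 - 2*k - 3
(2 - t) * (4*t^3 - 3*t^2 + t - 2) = -4*t^4 + 11*t^3 - 7*t^2 + 4*t - 4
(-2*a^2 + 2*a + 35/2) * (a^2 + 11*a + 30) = -2*a^4 - 20*a^3 - 41*a^2/2 + 505*a/2 + 525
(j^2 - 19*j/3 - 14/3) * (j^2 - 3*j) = j^4 - 28*j^3/3 + 43*j^2/3 + 14*j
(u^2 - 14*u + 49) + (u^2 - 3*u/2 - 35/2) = 2*u^2 - 31*u/2 + 63/2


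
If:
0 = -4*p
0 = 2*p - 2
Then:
No Solution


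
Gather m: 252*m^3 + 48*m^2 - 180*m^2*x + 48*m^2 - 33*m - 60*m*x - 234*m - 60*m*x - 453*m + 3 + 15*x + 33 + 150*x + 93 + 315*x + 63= 252*m^3 + m^2*(96 - 180*x) + m*(-120*x - 720) + 480*x + 192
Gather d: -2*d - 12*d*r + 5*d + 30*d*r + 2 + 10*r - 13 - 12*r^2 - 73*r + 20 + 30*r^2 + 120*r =d*(18*r + 3) + 18*r^2 + 57*r + 9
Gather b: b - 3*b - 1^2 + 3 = 2 - 2*b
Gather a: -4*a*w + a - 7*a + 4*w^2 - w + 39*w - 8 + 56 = a*(-4*w - 6) + 4*w^2 + 38*w + 48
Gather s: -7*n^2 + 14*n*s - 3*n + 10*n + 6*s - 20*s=-7*n^2 + 7*n + s*(14*n - 14)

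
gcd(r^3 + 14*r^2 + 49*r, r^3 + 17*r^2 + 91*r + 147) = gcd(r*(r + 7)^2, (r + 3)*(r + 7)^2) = r^2 + 14*r + 49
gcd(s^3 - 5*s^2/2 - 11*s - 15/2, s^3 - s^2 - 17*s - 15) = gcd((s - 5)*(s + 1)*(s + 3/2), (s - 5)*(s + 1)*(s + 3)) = s^2 - 4*s - 5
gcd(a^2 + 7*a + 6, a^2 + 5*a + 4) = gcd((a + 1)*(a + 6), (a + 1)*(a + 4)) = a + 1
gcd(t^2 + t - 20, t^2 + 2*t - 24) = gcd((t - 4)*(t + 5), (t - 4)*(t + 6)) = t - 4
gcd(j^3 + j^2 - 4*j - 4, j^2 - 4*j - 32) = 1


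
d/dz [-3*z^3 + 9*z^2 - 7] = 9*z*(2 - z)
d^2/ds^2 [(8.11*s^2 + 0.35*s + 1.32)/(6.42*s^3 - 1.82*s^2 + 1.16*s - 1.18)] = (668.530007999999*s^6 + 86.5544400000001*s^5 + 265.949784*s^4 + 644.7084*s^3 + 12.531336*s^2 + 38.768088*s + 21.425608)/(264.609288*s^9 - 225.041544*s^8 + 207.229896*s^7 - 233.258048*s^6 + 120.16896*s^5 - 71.799048*s^4 + 43.325816*s^3 - 12.365928*s^2 + 4.845552*s - 1.643032)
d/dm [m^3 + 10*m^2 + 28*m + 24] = 3*m^2 + 20*m + 28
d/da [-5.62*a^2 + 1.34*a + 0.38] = 1.34 - 11.24*a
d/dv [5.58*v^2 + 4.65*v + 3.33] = 11.16*v + 4.65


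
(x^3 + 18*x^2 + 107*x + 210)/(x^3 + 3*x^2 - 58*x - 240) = (x + 7)/(x - 8)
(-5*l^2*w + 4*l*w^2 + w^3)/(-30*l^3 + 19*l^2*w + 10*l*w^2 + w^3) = w/(6*l + w)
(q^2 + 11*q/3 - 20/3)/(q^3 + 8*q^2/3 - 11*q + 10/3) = (3*q - 4)/(3*q^2 - 7*q + 2)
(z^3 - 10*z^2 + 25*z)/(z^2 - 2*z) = (z^2 - 10*z + 25)/(z - 2)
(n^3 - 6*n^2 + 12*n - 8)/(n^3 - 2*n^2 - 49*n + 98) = (n^2 - 4*n + 4)/(n^2 - 49)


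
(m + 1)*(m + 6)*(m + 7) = m^3 + 14*m^2 + 55*m + 42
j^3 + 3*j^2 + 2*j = j*(j + 1)*(j + 2)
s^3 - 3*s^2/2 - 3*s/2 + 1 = (s - 2)*(s - 1/2)*(s + 1)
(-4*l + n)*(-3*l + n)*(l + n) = 12*l^3 + 5*l^2*n - 6*l*n^2 + n^3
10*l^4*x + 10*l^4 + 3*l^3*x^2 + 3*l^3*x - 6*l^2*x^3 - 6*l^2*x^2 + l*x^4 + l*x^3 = (-5*l + x)*(-2*l + x)*(l + x)*(l*x + l)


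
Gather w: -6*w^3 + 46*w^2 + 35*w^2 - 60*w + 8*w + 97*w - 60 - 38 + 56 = -6*w^3 + 81*w^2 + 45*w - 42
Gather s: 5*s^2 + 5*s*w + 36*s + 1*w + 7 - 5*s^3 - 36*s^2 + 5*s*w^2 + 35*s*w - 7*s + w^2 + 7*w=-5*s^3 - 31*s^2 + s*(5*w^2 + 40*w + 29) + w^2 + 8*w + 7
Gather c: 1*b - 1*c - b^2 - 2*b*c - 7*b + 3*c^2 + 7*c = -b^2 - 6*b + 3*c^2 + c*(6 - 2*b)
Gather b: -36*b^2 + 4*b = -36*b^2 + 4*b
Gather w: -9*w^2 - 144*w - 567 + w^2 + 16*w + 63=-8*w^2 - 128*w - 504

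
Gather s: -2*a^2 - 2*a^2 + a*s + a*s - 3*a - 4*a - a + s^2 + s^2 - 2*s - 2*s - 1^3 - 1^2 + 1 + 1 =-4*a^2 - 8*a + 2*s^2 + s*(2*a - 4)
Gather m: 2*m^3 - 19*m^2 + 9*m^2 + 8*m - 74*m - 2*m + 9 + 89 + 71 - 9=2*m^3 - 10*m^2 - 68*m + 160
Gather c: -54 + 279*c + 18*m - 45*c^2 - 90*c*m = -45*c^2 + c*(279 - 90*m) + 18*m - 54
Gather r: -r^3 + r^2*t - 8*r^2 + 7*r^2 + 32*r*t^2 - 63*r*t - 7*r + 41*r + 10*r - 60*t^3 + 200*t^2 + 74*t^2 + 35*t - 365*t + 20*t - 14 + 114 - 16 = -r^3 + r^2*(t - 1) + r*(32*t^2 - 63*t + 44) - 60*t^3 + 274*t^2 - 310*t + 84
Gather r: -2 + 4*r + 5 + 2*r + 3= 6*r + 6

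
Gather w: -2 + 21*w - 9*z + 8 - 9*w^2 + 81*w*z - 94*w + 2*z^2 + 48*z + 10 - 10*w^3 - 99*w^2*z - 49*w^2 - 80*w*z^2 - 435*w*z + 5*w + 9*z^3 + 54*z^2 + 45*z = -10*w^3 + w^2*(-99*z - 58) + w*(-80*z^2 - 354*z - 68) + 9*z^3 + 56*z^2 + 84*z + 16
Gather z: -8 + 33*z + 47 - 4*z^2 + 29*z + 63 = -4*z^2 + 62*z + 102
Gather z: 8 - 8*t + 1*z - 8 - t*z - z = -t*z - 8*t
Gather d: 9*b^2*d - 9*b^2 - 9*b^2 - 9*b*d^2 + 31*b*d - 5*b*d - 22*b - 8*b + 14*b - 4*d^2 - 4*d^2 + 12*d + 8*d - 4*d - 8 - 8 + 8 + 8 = -18*b^2 - 16*b + d^2*(-9*b - 8) + d*(9*b^2 + 26*b + 16)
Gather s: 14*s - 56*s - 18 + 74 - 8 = 48 - 42*s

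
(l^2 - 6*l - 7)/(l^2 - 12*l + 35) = (l + 1)/(l - 5)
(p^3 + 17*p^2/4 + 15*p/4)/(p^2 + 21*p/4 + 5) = p*(p + 3)/(p + 4)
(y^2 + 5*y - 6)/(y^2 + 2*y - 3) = (y + 6)/(y + 3)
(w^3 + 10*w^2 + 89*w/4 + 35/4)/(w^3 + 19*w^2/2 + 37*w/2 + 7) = (w + 5/2)/(w + 2)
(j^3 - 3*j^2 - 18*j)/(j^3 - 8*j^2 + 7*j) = (j^2 - 3*j - 18)/(j^2 - 8*j + 7)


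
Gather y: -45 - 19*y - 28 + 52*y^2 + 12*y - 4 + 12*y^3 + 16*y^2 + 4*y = 12*y^3 + 68*y^2 - 3*y - 77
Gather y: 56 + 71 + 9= 136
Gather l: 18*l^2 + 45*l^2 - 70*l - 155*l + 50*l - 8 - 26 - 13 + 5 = 63*l^2 - 175*l - 42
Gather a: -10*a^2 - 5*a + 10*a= -10*a^2 + 5*a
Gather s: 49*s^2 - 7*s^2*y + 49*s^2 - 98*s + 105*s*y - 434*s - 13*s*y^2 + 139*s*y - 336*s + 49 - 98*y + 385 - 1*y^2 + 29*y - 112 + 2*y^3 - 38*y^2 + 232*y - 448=s^2*(98 - 7*y) + s*(-13*y^2 + 244*y - 868) + 2*y^3 - 39*y^2 + 163*y - 126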